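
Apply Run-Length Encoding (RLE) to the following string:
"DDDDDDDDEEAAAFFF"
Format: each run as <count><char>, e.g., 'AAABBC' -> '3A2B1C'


Scanning runs left to right:
  i=0: run of 'D' x 8 -> '8D'
  i=8: run of 'E' x 2 -> '2E'
  i=10: run of 'A' x 3 -> '3A'
  i=13: run of 'F' x 3 -> '3F'

RLE = 8D2E3A3F


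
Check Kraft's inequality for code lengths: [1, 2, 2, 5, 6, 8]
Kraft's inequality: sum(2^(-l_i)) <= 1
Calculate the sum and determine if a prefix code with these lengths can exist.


Sum = 2^(-1) + 2^(-2) + 2^(-2) + 2^(-5) + 2^(-6) + 2^(-8)
    = 0.5 + 0.25 + 0.25 + 0.03125 + 0.015625 + 0.00390625
    = 269/256 = 1.05078125
Since 1.05078125 > 1, Kraft's inequality is NOT satisfied.
A prefix code with these lengths CANNOT exist.

Kraft sum = 1.05078125. Not satisfied.


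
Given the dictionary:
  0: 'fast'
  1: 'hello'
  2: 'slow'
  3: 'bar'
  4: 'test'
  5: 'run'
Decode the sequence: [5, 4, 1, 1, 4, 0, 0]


Look up each index in the dictionary:
  5 -> 'run'
  4 -> 'test'
  1 -> 'hello'
  1 -> 'hello'
  4 -> 'test'
  0 -> 'fast'
  0 -> 'fast'

Decoded: "run test hello hello test fast fast"


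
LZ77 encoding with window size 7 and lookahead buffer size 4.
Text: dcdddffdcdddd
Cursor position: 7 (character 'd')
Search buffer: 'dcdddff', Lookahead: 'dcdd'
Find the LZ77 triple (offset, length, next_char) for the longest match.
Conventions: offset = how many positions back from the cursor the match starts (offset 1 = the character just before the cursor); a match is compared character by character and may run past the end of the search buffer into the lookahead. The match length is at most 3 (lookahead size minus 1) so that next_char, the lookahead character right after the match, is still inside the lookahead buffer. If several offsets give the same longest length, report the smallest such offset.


Try each offset into the search buffer:
  offset=1 (pos 6, char 'f'): match length 0
  offset=2 (pos 5, char 'f'): match length 0
  offset=3 (pos 4, char 'd'): match length 1
  offset=4 (pos 3, char 'd'): match length 1
  offset=5 (pos 2, char 'd'): match length 1
  offset=6 (pos 1, char 'c'): match length 0
  offset=7 (pos 0, char 'd'): match length 3
Longest match has length 3 at offset 7.
next_char = character at position 7 + 3 = 10 -> 'd'

Best match: offset=7, length=3 (matching 'dcd' starting at position 0)
LZ77 triple: (7, 3, 'd')


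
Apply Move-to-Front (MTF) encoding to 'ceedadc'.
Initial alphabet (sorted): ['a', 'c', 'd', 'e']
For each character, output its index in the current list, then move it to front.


MTF encoding:
'c': index 1 in ['a', 'c', 'd', 'e'] -> ['c', 'a', 'd', 'e']
'e': index 3 in ['c', 'a', 'd', 'e'] -> ['e', 'c', 'a', 'd']
'e': index 0 in ['e', 'c', 'a', 'd'] -> ['e', 'c', 'a', 'd']
'd': index 3 in ['e', 'c', 'a', 'd'] -> ['d', 'e', 'c', 'a']
'a': index 3 in ['d', 'e', 'c', 'a'] -> ['a', 'd', 'e', 'c']
'd': index 1 in ['a', 'd', 'e', 'c'] -> ['d', 'a', 'e', 'c']
'c': index 3 in ['d', 'a', 'e', 'c'] -> ['c', 'd', 'a', 'e']


Output: [1, 3, 0, 3, 3, 1, 3]


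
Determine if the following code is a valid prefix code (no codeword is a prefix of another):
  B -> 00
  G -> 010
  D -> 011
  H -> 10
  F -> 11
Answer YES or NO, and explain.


Checking each pair (does one codeword prefix another?):
  B='00' vs G='010': no prefix
  B='00' vs D='011': no prefix
  B='00' vs H='10': no prefix
  B='00' vs F='11': no prefix
  G='010' vs B='00': no prefix
  G='010' vs D='011': no prefix
  G='010' vs H='10': no prefix
  G='010' vs F='11': no prefix
  D='011' vs B='00': no prefix
  D='011' vs G='010': no prefix
  D='011' vs H='10': no prefix
  D='011' vs F='11': no prefix
  H='10' vs B='00': no prefix
  H='10' vs G='010': no prefix
  H='10' vs D='011': no prefix
  H='10' vs F='11': no prefix
  F='11' vs B='00': no prefix
  F='11' vs G='010': no prefix
  F='11' vs D='011': no prefix
  F='11' vs H='10': no prefix
No violation found over all pairs.

YES -- this is a valid prefix code. No codeword is a prefix of any other codeword.


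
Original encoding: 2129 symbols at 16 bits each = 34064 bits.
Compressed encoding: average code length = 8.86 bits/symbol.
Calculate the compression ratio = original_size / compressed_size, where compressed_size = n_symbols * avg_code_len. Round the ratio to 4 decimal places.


original_size = n_symbols * orig_bits = 2129 * 16 = 34064 bits
compressed_size = n_symbols * avg_code_len = 2129 * 8.86 = 18862.94 bits
ratio = original_size / compressed_size = 34064 / 18862.94 = 1.8059

Compression ratio = 1.8059


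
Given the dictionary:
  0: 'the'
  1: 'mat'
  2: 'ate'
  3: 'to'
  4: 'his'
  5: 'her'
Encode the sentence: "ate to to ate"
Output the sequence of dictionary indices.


Look up each word in the dictionary:
  'ate' -> 2
  'to' -> 3
  'to' -> 3
  'ate' -> 2

Encoded: [2, 3, 3, 2]


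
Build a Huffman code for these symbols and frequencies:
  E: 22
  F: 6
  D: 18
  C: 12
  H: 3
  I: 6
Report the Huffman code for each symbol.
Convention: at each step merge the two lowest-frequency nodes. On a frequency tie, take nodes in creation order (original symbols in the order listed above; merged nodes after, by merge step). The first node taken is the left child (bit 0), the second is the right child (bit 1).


Huffman tree construction:
Step 1: Merge H(3) + F(6) = 9
Step 2: Merge I(6) + (H+F)(9) = 15
Step 3: Merge C(12) + (I+(H+F))(15) = 27
Step 4: Merge D(18) + E(22) = 40
Step 5: Merge (C+(I+(H+F)))(27) + (D+E)(40) = 67
Read each symbol's code off the tree from the root (left child = 0, right child = 1).

Codes:
  E: 11 (length 2)
  F: 0111 (length 4)
  D: 10 (length 2)
  C: 00 (length 2)
  H: 0110 (length 4)
  I: 010 (length 3)
Average code length: 158/67 = 2.3582 bits/symbol


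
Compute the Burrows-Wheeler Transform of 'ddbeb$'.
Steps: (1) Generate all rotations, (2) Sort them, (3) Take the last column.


Rotations (sorted):
  0: $ddbeb -> last char: b
  1: b$ddbe -> last char: e
  2: beb$dd -> last char: d
  3: dbeb$d -> last char: d
  4: ddbeb$ -> last char: $
  5: eb$ddb -> last char: b


BWT = bedd$b


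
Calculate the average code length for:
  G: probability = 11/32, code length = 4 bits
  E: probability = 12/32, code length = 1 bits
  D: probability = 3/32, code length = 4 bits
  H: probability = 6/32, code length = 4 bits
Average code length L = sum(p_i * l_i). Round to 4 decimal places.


Weighted contributions p_i * l_i:
  G: (11/32) * 4 = 44/32
  E: (12/32) * 1 = 12/32
  D: (3/32) * 4 = 12/32
  H: (6/32) * 4 = 24/32
Sum = (44 + 12 + 12 + 24)/32 = 92/32

L = 92/32 = 2.8750 bits/symbol


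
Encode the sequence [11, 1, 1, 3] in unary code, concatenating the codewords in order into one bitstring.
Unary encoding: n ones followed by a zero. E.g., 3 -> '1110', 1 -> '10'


Encode each number as n ones followed by a terminating 0:
  11 -> 111111111110 (12 bits)
  1 -> 10 (2 bits)
  1 -> 10 (2 bits)
  3 -> 1110 (4 bits)
Total length = 12 + 2 + 2 + 4 = 20 bits.

Unary([11, 1, 1, 3]) = 11111111111010101110 (20 bits)


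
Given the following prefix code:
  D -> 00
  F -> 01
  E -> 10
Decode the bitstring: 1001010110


Decoding step by step:
Bits 10 -> E
Bits 01 -> F
Bits 01 -> F
Bits 01 -> F
Bits 10 -> E


Decoded message: EFFFE


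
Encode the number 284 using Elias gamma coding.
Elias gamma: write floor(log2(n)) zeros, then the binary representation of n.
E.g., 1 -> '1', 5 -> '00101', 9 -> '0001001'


num_bits = floor(log2(284)) + 1 = 9
leading_zeros = num_bits - 1 = 8
binary(284) = 100011100

Elias gamma(284) = '00000000' + '100011100' = 00000000100011100 (17 bits)


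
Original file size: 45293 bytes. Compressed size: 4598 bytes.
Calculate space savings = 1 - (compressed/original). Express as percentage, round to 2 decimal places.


ratio = compressed/original = 4598/45293 = 0.101517
savings = 1 - ratio = 1 - 0.101517 = 0.898483
as a percentage: 0.898483 * 100 = 89.85%

Space savings = 1 - 4598/45293 = 89.85%


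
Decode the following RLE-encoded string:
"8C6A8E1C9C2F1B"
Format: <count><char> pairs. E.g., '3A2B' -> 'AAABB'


Expanding each <count><char> pair:
  8C -> 'CCCCCCCC'
  6A -> 'AAAAAA'
  8E -> 'EEEEEEEE'
  1C -> 'C'
  9C -> 'CCCCCCCCC'
  2F -> 'FF'
  1B -> 'B'

Decoded = CCCCCCCCAAAAAAEEEEEEEECCCCCCCCCCFFB


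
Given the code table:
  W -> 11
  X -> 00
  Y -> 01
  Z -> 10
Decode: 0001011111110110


Decoding:
00 -> X
01 -> Y
01 -> Y
11 -> W
11 -> W
11 -> W
01 -> Y
10 -> Z


Result: XYYWWWYZ


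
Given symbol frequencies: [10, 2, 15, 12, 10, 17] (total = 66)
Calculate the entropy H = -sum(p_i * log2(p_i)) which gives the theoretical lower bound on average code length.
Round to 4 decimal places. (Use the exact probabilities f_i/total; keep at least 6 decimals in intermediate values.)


Per-symbol terms -p_i * log2(p_i) with p_i = f_i/66:
  p = 10/66 = 0.151515: log2(p) = -2.722466, -p*log2(p) = 0.412495
  p = 2/66 = 0.030303: log2(p) = -5.044394, -p*log2(p) = 0.152860
  p = 15/66 = 0.227273: log2(p) = -2.137504, -p*log2(p) = 0.485796
  p = 12/66 = 0.181818: log2(p) = -2.459432, -p*log2(p) = 0.447169
  p = 10/66 = 0.151515: log2(p) = -2.722466, -p*log2(p) = 0.412495
  p = 17/66 = 0.257576: log2(p) = -1.956931, -p*log2(p) = 0.504058
H = 0.412495 + 0.152860 + 0.485796 + 0.447169 + 0.412495 + 0.504058 = 2.414873

H = 2.4149 bits/symbol


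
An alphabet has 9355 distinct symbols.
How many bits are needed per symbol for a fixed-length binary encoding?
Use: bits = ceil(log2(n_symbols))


log2(9355) = 13.1915
Bracket: 2^13 = 8192 < 9355 <= 2^14 = 16384
So ceil(log2(9355)) = 14

bits = ceil(log2(9355)) = ceil(13.1915) = 14 bits


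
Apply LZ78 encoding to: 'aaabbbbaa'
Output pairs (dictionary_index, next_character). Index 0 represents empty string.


LZ78 encoding steps:
Dictionary: {0: ''}
Step 1: w='' (idx 0), next='a' -> output (0, 'a'), add 'a' as idx 1
Step 2: w='a' (idx 1), next='a' -> output (1, 'a'), add 'aa' as idx 2
Step 3: w='' (idx 0), next='b' -> output (0, 'b'), add 'b' as idx 3
Step 4: w='b' (idx 3), next='b' -> output (3, 'b'), add 'bb' as idx 4
Step 5: w='b' (idx 3), next='a' -> output (3, 'a'), add 'ba' as idx 5
Step 6: w='a' (idx 1), end of input -> output (1, '')


Encoded: [(0, 'a'), (1, 'a'), (0, 'b'), (3, 'b'), (3, 'a'), (1, '')]


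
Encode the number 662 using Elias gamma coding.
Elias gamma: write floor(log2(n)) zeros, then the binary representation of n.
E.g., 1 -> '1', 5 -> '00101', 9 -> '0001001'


num_bits = floor(log2(662)) + 1 = 10
leading_zeros = num_bits - 1 = 9
binary(662) = 1010010110

Elias gamma(662) = '000000000' + '1010010110' = 0000000001010010110 (19 bits)


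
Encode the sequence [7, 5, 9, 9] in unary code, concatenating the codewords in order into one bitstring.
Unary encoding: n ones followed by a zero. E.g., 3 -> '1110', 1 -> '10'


Encode each number as n ones followed by a terminating 0:
  7 -> 11111110 (8 bits)
  5 -> 111110 (6 bits)
  9 -> 1111111110 (10 bits)
  9 -> 1111111110 (10 bits)
Total length = 8 + 6 + 10 + 10 = 34 bits.

Unary([7, 5, 9, 9]) = 1111111011111011111111101111111110 (34 bits)


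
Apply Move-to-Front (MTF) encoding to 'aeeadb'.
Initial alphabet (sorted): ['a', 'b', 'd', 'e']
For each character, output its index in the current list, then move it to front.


MTF encoding:
'a': index 0 in ['a', 'b', 'd', 'e'] -> ['a', 'b', 'd', 'e']
'e': index 3 in ['a', 'b', 'd', 'e'] -> ['e', 'a', 'b', 'd']
'e': index 0 in ['e', 'a', 'b', 'd'] -> ['e', 'a', 'b', 'd']
'a': index 1 in ['e', 'a', 'b', 'd'] -> ['a', 'e', 'b', 'd']
'd': index 3 in ['a', 'e', 'b', 'd'] -> ['d', 'a', 'e', 'b']
'b': index 3 in ['d', 'a', 'e', 'b'] -> ['b', 'd', 'a', 'e']


Output: [0, 3, 0, 1, 3, 3]


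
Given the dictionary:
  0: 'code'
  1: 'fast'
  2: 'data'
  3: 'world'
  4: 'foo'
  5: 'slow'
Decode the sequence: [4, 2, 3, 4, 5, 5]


Look up each index in the dictionary:
  4 -> 'foo'
  2 -> 'data'
  3 -> 'world'
  4 -> 'foo'
  5 -> 'slow'
  5 -> 'slow'

Decoded: "foo data world foo slow slow"


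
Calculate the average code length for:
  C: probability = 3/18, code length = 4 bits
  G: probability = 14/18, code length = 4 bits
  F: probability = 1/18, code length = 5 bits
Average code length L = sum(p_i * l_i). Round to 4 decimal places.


Weighted contributions p_i * l_i:
  C: (3/18) * 4 = 12/18
  G: (14/18) * 4 = 56/18
  F: (1/18) * 5 = 5/18
Sum = (12 + 56 + 5)/18 = 73/18

L = 73/18 = 4.0556 bits/symbol


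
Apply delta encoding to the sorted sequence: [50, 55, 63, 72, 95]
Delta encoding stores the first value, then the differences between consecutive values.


First value: 50
Deltas:
  55 - 50 = 5
  63 - 55 = 8
  72 - 63 = 9
  95 - 72 = 23


Delta encoded: [50, 5, 8, 9, 23]


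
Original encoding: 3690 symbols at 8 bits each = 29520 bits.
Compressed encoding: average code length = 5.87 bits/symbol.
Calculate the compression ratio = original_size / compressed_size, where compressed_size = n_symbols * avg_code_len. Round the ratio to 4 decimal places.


original_size = n_symbols * orig_bits = 3690 * 8 = 29520 bits
compressed_size = n_symbols * avg_code_len = 3690 * 5.87 = 21660.3 bits
ratio = original_size / compressed_size = 29520 / 21660.3 = 1.3629

Compression ratio = 1.3629


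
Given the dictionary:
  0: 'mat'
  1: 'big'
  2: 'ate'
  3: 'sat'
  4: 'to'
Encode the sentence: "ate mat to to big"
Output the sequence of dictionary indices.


Look up each word in the dictionary:
  'ate' -> 2
  'mat' -> 0
  'to' -> 4
  'to' -> 4
  'big' -> 1

Encoded: [2, 0, 4, 4, 1]


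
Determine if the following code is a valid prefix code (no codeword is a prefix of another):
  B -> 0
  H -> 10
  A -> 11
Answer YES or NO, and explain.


Checking each pair (does one codeword prefix another?):
  B='0' vs H='10': no prefix
  B='0' vs A='11': no prefix
  H='10' vs B='0': no prefix
  H='10' vs A='11': no prefix
  A='11' vs B='0': no prefix
  A='11' vs H='10': no prefix
No violation found over all pairs.

YES -- this is a valid prefix code. No codeword is a prefix of any other codeword.


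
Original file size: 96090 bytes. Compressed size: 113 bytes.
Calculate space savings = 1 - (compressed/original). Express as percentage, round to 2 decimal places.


ratio = compressed/original = 113/96090 = 0.001176
savings = 1 - ratio = 1 - 0.001176 = 0.998824
as a percentage: 0.998824 * 100 = 99.88%

Space savings = 1 - 113/96090 = 99.88%


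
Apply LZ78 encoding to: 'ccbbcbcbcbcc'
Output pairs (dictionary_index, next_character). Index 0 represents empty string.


LZ78 encoding steps:
Dictionary: {0: ''}
Step 1: w='' (idx 0), next='c' -> output (0, 'c'), add 'c' as idx 1
Step 2: w='c' (idx 1), next='b' -> output (1, 'b'), add 'cb' as idx 2
Step 3: w='' (idx 0), next='b' -> output (0, 'b'), add 'b' as idx 3
Step 4: w='cb' (idx 2), next='c' -> output (2, 'c'), add 'cbc' as idx 4
Step 5: w='b' (idx 3), next='c' -> output (3, 'c'), add 'bc' as idx 5
Step 6: w='bc' (idx 5), next='c' -> output (5, 'c'), add 'bcc' as idx 6


Encoded: [(0, 'c'), (1, 'b'), (0, 'b'), (2, 'c'), (3, 'c'), (5, 'c')]


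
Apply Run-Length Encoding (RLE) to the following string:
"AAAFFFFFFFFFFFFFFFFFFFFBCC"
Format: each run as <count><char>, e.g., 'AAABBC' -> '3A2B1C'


Scanning runs left to right:
  i=0: run of 'A' x 3 -> '3A'
  i=3: run of 'F' x 20 -> '20F'
  i=23: run of 'B' x 1 -> '1B'
  i=24: run of 'C' x 2 -> '2C'

RLE = 3A20F1B2C


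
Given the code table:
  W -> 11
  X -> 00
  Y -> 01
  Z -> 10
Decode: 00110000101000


Decoding:
00 -> X
11 -> W
00 -> X
00 -> X
10 -> Z
10 -> Z
00 -> X


Result: XWXXZZX


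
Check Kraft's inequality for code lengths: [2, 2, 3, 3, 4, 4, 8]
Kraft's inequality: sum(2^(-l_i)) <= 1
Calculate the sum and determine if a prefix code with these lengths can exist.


Sum = 2^(-2) + 2^(-2) + 2^(-3) + 2^(-3) + 2^(-4) + 2^(-4) + 2^(-8)
    = 0.25 + 0.25 + 0.125 + 0.125 + 0.0625 + 0.0625 + 0.00390625
    = 225/256 = 0.87890625
Since 0.87890625 <= 1, Kraft's inequality IS satisfied.
A prefix code with these lengths CAN exist.

Kraft sum = 0.87890625. Satisfied.


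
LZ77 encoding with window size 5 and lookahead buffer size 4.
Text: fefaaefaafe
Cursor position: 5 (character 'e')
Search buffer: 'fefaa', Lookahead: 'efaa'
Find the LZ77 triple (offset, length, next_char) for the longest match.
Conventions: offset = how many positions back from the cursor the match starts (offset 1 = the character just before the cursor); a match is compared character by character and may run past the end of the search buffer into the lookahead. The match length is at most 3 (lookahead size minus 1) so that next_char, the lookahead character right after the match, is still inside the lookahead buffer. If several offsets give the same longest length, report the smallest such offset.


Try each offset into the search buffer:
  offset=1 (pos 4, char 'a'): match length 0
  offset=2 (pos 3, char 'a'): match length 0
  offset=3 (pos 2, char 'f'): match length 0
  offset=4 (pos 1, char 'e'): match length 3
  offset=5 (pos 0, char 'f'): match length 0
Longest match has length 3 at offset 4.
next_char = character at position 5 + 3 = 8 -> 'a'

Best match: offset=4, length=3 (matching 'efa' starting at position 1)
LZ77 triple: (4, 3, 'a')


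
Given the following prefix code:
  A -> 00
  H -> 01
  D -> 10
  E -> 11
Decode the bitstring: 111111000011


Decoding step by step:
Bits 11 -> E
Bits 11 -> E
Bits 11 -> E
Bits 00 -> A
Bits 00 -> A
Bits 11 -> E


Decoded message: EEEAAE


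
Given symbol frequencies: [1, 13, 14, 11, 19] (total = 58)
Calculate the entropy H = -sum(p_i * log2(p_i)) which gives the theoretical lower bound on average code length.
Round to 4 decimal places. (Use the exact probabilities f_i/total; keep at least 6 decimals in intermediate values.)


Per-symbol terms -p_i * log2(p_i) with p_i = f_i/58:
  p = 1/58 = 0.017241: log2(p) = -5.857981, -p*log2(p) = 0.101000
  p = 13/58 = 0.224138: log2(p) = -2.157541, -p*log2(p) = 0.483587
  p = 14/58 = 0.241379: log2(p) = -2.050626, -p*log2(p) = 0.494979
  p = 11/58 = 0.189655: log2(p) = -2.398549, -p*log2(p) = 0.454897
  p = 19/58 = 0.327586: log2(p) = -1.610053, -p*log2(p) = 0.527431
H = 0.101000 + 0.483587 + 0.494979 + 0.454897 + 0.527431 = 2.061894

H = 2.0619 bits/symbol


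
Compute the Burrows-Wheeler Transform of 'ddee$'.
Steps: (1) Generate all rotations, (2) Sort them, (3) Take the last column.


Rotations (sorted):
  0: $ddee -> last char: e
  1: ddee$ -> last char: $
  2: dee$d -> last char: d
  3: e$dde -> last char: e
  4: ee$dd -> last char: d


BWT = e$ded


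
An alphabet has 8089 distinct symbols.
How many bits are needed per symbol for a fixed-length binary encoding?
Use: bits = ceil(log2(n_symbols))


log2(8089) = 12.9817
Bracket: 2^12 = 4096 < 8089 <= 2^13 = 8192
So ceil(log2(8089)) = 13

bits = ceil(log2(8089)) = ceil(12.9817) = 13 bits


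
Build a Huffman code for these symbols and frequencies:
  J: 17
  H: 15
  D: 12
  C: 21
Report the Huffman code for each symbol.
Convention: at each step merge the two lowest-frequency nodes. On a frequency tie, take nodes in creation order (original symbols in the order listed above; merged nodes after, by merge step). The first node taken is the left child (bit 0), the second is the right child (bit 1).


Huffman tree construction:
Step 1: Merge D(12) + H(15) = 27
Step 2: Merge J(17) + C(21) = 38
Step 3: Merge (D+H)(27) + (J+C)(38) = 65
Read each symbol's code off the tree from the root (left child = 0, right child = 1).

Codes:
  J: 10 (length 2)
  H: 01 (length 2)
  D: 00 (length 2)
  C: 11 (length 2)
Average code length: 130/65 = 2.0000 bits/symbol


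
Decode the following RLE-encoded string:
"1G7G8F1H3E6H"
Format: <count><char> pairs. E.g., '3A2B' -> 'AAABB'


Expanding each <count><char> pair:
  1G -> 'G'
  7G -> 'GGGGGGG'
  8F -> 'FFFFFFFF'
  1H -> 'H'
  3E -> 'EEE'
  6H -> 'HHHHHH'

Decoded = GGGGGGGGFFFFFFFFHEEEHHHHHH


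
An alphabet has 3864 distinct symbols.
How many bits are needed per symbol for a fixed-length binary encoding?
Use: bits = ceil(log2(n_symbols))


log2(3864) = 11.9159
Bracket: 2^11 = 2048 < 3864 <= 2^12 = 4096
So ceil(log2(3864)) = 12

bits = ceil(log2(3864)) = ceil(11.9159) = 12 bits


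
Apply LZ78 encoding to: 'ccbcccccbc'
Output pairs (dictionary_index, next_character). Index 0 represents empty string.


LZ78 encoding steps:
Dictionary: {0: ''}
Step 1: w='' (idx 0), next='c' -> output (0, 'c'), add 'c' as idx 1
Step 2: w='c' (idx 1), next='b' -> output (1, 'b'), add 'cb' as idx 2
Step 3: w='c' (idx 1), next='c' -> output (1, 'c'), add 'cc' as idx 3
Step 4: w='cc' (idx 3), next='c' -> output (3, 'c'), add 'ccc' as idx 4
Step 5: w='' (idx 0), next='b' -> output (0, 'b'), add 'b' as idx 5
Step 6: w='c' (idx 1), end of input -> output (1, '')


Encoded: [(0, 'c'), (1, 'b'), (1, 'c'), (3, 'c'), (0, 'b'), (1, '')]


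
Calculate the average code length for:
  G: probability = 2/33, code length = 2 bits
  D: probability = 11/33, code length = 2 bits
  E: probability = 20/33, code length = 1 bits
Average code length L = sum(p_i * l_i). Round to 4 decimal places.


Weighted contributions p_i * l_i:
  G: (2/33) * 2 = 4/33
  D: (11/33) * 2 = 22/33
  E: (20/33) * 1 = 20/33
Sum = (4 + 22 + 20)/33 = 46/33

L = 46/33 = 1.3939 bits/symbol


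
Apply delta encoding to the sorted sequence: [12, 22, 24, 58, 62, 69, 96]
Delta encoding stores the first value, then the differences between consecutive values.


First value: 12
Deltas:
  22 - 12 = 10
  24 - 22 = 2
  58 - 24 = 34
  62 - 58 = 4
  69 - 62 = 7
  96 - 69 = 27


Delta encoded: [12, 10, 2, 34, 4, 7, 27]


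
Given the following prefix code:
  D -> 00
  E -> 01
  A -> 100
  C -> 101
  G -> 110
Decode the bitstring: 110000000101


Decoding step by step:
Bits 110 -> G
Bits 00 -> D
Bits 00 -> D
Bits 00 -> D
Bits 101 -> C


Decoded message: GDDDC


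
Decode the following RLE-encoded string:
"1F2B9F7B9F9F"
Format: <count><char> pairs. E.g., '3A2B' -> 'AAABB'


Expanding each <count><char> pair:
  1F -> 'F'
  2B -> 'BB'
  9F -> 'FFFFFFFFF'
  7B -> 'BBBBBBB'
  9F -> 'FFFFFFFFF'
  9F -> 'FFFFFFFFF'

Decoded = FBBFFFFFFFFFBBBBBBBFFFFFFFFFFFFFFFFFF


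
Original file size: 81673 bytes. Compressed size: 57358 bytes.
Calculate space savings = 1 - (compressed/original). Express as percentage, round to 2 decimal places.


ratio = compressed/original = 57358/81673 = 0.702288
savings = 1 - ratio = 1 - 0.702288 = 0.297712
as a percentage: 0.297712 * 100 = 29.77%

Space savings = 1 - 57358/81673 = 29.77%


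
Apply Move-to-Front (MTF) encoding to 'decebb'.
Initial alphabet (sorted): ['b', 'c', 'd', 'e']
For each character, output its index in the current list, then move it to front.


MTF encoding:
'd': index 2 in ['b', 'c', 'd', 'e'] -> ['d', 'b', 'c', 'e']
'e': index 3 in ['d', 'b', 'c', 'e'] -> ['e', 'd', 'b', 'c']
'c': index 3 in ['e', 'd', 'b', 'c'] -> ['c', 'e', 'd', 'b']
'e': index 1 in ['c', 'e', 'd', 'b'] -> ['e', 'c', 'd', 'b']
'b': index 3 in ['e', 'c', 'd', 'b'] -> ['b', 'e', 'c', 'd']
'b': index 0 in ['b', 'e', 'c', 'd'] -> ['b', 'e', 'c', 'd']


Output: [2, 3, 3, 1, 3, 0]


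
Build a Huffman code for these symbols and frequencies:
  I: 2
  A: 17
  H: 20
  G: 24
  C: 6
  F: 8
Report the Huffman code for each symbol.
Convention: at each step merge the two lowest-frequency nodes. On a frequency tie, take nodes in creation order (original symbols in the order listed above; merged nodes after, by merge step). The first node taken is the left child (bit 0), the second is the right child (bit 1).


Huffman tree construction:
Step 1: Merge I(2) + C(6) = 8
Step 2: Merge F(8) + (I+C)(8) = 16
Step 3: Merge (F+(I+C))(16) + A(17) = 33
Step 4: Merge H(20) + G(24) = 44
Step 5: Merge ((F+(I+C))+A)(33) + (H+G)(44) = 77
Read each symbol's code off the tree from the root (left child = 0, right child = 1).

Codes:
  I: 0010 (length 4)
  A: 01 (length 2)
  H: 10 (length 2)
  G: 11 (length 2)
  C: 0011 (length 4)
  F: 000 (length 3)
Average code length: 178/77 = 2.3117 bits/symbol


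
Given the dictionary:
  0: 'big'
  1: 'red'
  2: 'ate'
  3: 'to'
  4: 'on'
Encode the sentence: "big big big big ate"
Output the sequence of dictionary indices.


Look up each word in the dictionary:
  'big' -> 0
  'big' -> 0
  'big' -> 0
  'big' -> 0
  'ate' -> 2

Encoded: [0, 0, 0, 0, 2]


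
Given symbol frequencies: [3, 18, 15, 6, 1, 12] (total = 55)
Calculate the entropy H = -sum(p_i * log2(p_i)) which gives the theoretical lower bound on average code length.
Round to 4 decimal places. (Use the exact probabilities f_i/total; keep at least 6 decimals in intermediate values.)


Per-symbol terms -p_i * log2(p_i) with p_i = f_i/55:
  p = 3/55 = 0.054545: log2(p) = -4.196397, -p*log2(p) = 0.228894
  p = 18/55 = 0.327273: log2(p) = -1.611435, -p*log2(p) = 0.527379
  p = 15/55 = 0.272727: log2(p) = -1.874469, -p*log2(p) = 0.511219
  p = 6/55 = 0.109091: log2(p) = -3.196397, -p*log2(p) = 0.348698
  p = 1/55 = 0.018182: log2(p) = -5.781360, -p*log2(p) = 0.105116
  p = 12/55 = 0.218182: log2(p) = -2.196397, -p*log2(p) = 0.479214
H = 0.228894 + 0.527379 + 0.511219 + 0.348698 + 0.105116 + 0.479214 = 2.200520

H = 2.2005 bits/symbol


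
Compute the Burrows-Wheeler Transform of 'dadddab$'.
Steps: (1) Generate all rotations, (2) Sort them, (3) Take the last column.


Rotations (sorted):
  0: $dadddab -> last char: b
  1: ab$daddd -> last char: d
  2: adddab$d -> last char: d
  3: b$daddda -> last char: a
  4: dab$dadd -> last char: d
  5: dadddab$ -> last char: $
  6: ddab$dad -> last char: d
  7: dddab$da -> last char: a


BWT = bddad$da


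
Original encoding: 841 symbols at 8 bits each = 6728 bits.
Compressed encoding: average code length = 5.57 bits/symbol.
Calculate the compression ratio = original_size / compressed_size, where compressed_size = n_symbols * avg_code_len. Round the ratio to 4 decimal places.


original_size = n_symbols * orig_bits = 841 * 8 = 6728 bits
compressed_size = n_symbols * avg_code_len = 841 * 5.57 = 4684.37 bits
ratio = original_size / compressed_size = 6728 / 4684.37 = 1.4363

Compression ratio = 1.4363


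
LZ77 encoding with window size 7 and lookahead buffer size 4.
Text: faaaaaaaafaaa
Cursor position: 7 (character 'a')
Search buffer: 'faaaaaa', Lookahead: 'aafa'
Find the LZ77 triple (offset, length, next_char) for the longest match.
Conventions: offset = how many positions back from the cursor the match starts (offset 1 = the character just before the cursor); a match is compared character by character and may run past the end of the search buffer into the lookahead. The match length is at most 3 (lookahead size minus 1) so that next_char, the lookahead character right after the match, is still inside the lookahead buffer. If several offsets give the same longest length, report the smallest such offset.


Try each offset into the search buffer:
  offset=1 (pos 6, char 'a'): match length 2
  offset=2 (pos 5, char 'a'): match length 2
  offset=3 (pos 4, char 'a'): match length 2
  offset=4 (pos 3, char 'a'): match length 2
  offset=5 (pos 2, char 'a'): match length 2
  offset=6 (pos 1, char 'a'): match length 2
  offset=7 (pos 0, char 'f'): match length 0
Longest match has length 2, found at offsets 1, 2, 3, 4, 5, 6; take the smallest, offset 1.
next_char = character at position 7 + 2 = 9 -> 'f'

Best match: offset=1, length=2 (matching 'aa' starting at position 6)
LZ77 triple: (1, 2, 'f')


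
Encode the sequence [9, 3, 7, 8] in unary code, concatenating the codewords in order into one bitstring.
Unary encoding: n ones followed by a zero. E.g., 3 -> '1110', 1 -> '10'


Encode each number as n ones followed by a terminating 0:
  9 -> 1111111110 (10 bits)
  3 -> 1110 (4 bits)
  7 -> 11111110 (8 bits)
  8 -> 111111110 (9 bits)
Total length = 10 + 4 + 8 + 9 = 31 bits.

Unary([9, 3, 7, 8]) = 1111111110111011111110111111110 (31 bits)


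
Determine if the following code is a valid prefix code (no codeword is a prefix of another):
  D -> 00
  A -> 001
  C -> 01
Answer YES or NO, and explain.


Checking each pair (does one codeword prefix another?):
  D='00' vs A='001': prefix -- VIOLATION

NO -- this is NOT a valid prefix code. D (00) is a prefix of A (001).


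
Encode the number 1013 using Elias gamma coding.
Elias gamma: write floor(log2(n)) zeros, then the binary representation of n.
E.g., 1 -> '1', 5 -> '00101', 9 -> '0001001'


num_bits = floor(log2(1013)) + 1 = 10
leading_zeros = num_bits - 1 = 9
binary(1013) = 1111110101

Elias gamma(1013) = '000000000' + '1111110101' = 0000000001111110101 (19 bits)


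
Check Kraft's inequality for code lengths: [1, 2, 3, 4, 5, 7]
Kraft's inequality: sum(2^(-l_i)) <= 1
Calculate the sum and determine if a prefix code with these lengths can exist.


Sum = 2^(-1) + 2^(-2) + 2^(-3) + 2^(-4) + 2^(-5) + 2^(-7)
    = 0.5 + 0.25 + 0.125 + 0.0625 + 0.03125 + 0.0078125
    = 125/128 = 0.9765625
Since 0.9765625 <= 1, Kraft's inequality IS satisfied.
A prefix code with these lengths CAN exist.

Kraft sum = 0.9765625. Satisfied.


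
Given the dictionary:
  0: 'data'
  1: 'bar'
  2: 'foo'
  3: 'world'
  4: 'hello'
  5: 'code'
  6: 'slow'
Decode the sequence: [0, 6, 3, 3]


Look up each index in the dictionary:
  0 -> 'data'
  6 -> 'slow'
  3 -> 'world'
  3 -> 'world'

Decoded: "data slow world world"


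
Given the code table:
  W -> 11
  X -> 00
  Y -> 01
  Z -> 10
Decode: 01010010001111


Decoding:
01 -> Y
01 -> Y
00 -> X
10 -> Z
00 -> X
11 -> W
11 -> W


Result: YYXZXWW


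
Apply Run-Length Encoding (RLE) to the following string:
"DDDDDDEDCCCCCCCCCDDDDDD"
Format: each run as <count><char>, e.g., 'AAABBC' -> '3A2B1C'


Scanning runs left to right:
  i=0: run of 'D' x 6 -> '6D'
  i=6: run of 'E' x 1 -> '1E'
  i=7: run of 'D' x 1 -> '1D'
  i=8: run of 'C' x 9 -> '9C'
  i=17: run of 'D' x 6 -> '6D'

RLE = 6D1E1D9C6D


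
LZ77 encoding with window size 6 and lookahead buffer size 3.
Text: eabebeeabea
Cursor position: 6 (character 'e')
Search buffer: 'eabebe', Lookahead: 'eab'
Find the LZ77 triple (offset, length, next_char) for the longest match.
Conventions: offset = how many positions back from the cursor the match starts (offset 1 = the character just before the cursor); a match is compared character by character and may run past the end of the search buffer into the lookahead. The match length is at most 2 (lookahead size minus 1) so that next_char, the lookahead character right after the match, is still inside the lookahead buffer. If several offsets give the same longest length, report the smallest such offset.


Try each offset into the search buffer:
  offset=1 (pos 5, char 'e'): match length 1
  offset=2 (pos 4, char 'b'): match length 0
  offset=3 (pos 3, char 'e'): match length 1
  offset=4 (pos 2, char 'b'): match length 0
  offset=5 (pos 1, char 'a'): match length 0
  offset=6 (pos 0, char 'e'): match length 2
Longest match has length 2 at offset 6.
next_char = character at position 6 + 2 = 8 -> 'b'

Best match: offset=6, length=2 (matching 'ea' starting at position 0)
LZ77 triple: (6, 2, 'b')


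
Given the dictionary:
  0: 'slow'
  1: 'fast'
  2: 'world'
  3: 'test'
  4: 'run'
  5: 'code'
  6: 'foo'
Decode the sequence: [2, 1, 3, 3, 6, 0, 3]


Look up each index in the dictionary:
  2 -> 'world'
  1 -> 'fast'
  3 -> 'test'
  3 -> 'test'
  6 -> 'foo'
  0 -> 'slow'
  3 -> 'test'

Decoded: "world fast test test foo slow test"


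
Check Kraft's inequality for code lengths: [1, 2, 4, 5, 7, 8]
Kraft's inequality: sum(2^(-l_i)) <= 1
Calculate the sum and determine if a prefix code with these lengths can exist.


Sum = 2^(-1) + 2^(-2) + 2^(-4) + 2^(-5) + 2^(-7) + 2^(-8)
    = 0.5 + 0.25 + 0.0625 + 0.03125 + 0.0078125 + 0.00390625
    = 219/256 = 0.85546875
Since 0.85546875 <= 1, Kraft's inequality IS satisfied.
A prefix code with these lengths CAN exist.

Kraft sum = 0.85546875. Satisfied.


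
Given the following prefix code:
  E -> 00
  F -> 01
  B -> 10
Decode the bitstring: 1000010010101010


Decoding step by step:
Bits 10 -> B
Bits 00 -> E
Bits 01 -> F
Bits 00 -> E
Bits 10 -> B
Bits 10 -> B
Bits 10 -> B
Bits 10 -> B


Decoded message: BEFEBBBB


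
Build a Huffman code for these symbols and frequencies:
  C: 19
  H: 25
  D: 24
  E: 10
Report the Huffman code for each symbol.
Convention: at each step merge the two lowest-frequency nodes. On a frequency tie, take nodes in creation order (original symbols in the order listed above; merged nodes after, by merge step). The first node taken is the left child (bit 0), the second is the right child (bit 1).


Huffman tree construction:
Step 1: Merge E(10) + C(19) = 29
Step 2: Merge D(24) + H(25) = 49
Step 3: Merge (E+C)(29) + (D+H)(49) = 78
Read each symbol's code off the tree from the root (left child = 0, right child = 1).

Codes:
  C: 01 (length 2)
  H: 11 (length 2)
  D: 10 (length 2)
  E: 00 (length 2)
Average code length: 156/78 = 2.0000 bits/symbol


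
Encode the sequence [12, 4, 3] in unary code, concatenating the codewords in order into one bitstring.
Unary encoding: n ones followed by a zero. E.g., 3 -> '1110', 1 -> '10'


Encode each number as n ones followed by a terminating 0:
  12 -> 1111111111110 (13 bits)
  4 -> 11110 (5 bits)
  3 -> 1110 (4 bits)
Total length = 13 + 5 + 4 = 22 bits.

Unary([12, 4, 3]) = 1111111111110111101110 (22 bits)


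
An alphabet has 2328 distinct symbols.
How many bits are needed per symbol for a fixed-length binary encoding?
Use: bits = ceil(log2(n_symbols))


log2(2328) = 11.1849
Bracket: 2^11 = 2048 < 2328 <= 2^12 = 4096
So ceil(log2(2328)) = 12

bits = ceil(log2(2328)) = ceil(11.1849) = 12 bits


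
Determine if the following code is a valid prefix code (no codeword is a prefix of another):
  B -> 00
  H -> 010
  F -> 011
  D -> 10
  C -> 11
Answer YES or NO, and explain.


Checking each pair (does one codeword prefix another?):
  B='00' vs H='010': no prefix
  B='00' vs F='011': no prefix
  B='00' vs D='10': no prefix
  B='00' vs C='11': no prefix
  H='010' vs B='00': no prefix
  H='010' vs F='011': no prefix
  H='010' vs D='10': no prefix
  H='010' vs C='11': no prefix
  F='011' vs B='00': no prefix
  F='011' vs H='010': no prefix
  F='011' vs D='10': no prefix
  F='011' vs C='11': no prefix
  D='10' vs B='00': no prefix
  D='10' vs H='010': no prefix
  D='10' vs F='011': no prefix
  D='10' vs C='11': no prefix
  C='11' vs B='00': no prefix
  C='11' vs H='010': no prefix
  C='11' vs F='011': no prefix
  C='11' vs D='10': no prefix
No violation found over all pairs.

YES -- this is a valid prefix code. No codeword is a prefix of any other codeword.


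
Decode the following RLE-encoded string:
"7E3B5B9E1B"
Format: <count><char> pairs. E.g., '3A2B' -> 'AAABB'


Expanding each <count><char> pair:
  7E -> 'EEEEEEE'
  3B -> 'BBB'
  5B -> 'BBBBB'
  9E -> 'EEEEEEEEE'
  1B -> 'B'

Decoded = EEEEEEEBBBBBBBBEEEEEEEEEB


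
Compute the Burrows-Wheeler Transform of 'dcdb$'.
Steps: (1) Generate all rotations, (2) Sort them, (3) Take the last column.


Rotations (sorted):
  0: $dcdb -> last char: b
  1: b$dcd -> last char: d
  2: cdb$d -> last char: d
  3: db$dc -> last char: c
  4: dcdb$ -> last char: $


BWT = bddc$


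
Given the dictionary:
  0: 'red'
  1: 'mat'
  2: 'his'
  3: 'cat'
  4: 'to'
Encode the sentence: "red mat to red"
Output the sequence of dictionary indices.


Look up each word in the dictionary:
  'red' -> 0
  'mat' -> 1
  'to' -> 4
  'red' -> 0

Encoded: [0, 1, 4, 0]


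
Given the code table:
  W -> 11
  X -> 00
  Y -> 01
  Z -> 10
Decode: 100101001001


Decoding:
10 -> Z
01 -> Y
01 -> Y
00 -> X
10 -> Z
01 -> Y


Result: ZYYXZY


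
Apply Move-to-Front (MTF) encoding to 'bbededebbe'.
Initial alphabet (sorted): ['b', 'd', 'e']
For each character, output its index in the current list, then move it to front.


MTF encoding:
'b': index 0 in ['b', 'd', 'e'] -> ['b', 'd', 'e']
'b': index 0 in ['b', 'd', 'e'] -> ['b', 'd', 'e']
'e': index 2 in ['b', 'd', 'e'] -> ['e', 'b', 'd']
'd': index 2 in ['e', 'b', 'd'] -> ['d', 'e', 'b']
'e': index 1 in ['d', 'e', 'b'] -> ['e', 'd', 'b']
'd': index 1 in ['e', 'd', 'b'] -> ['d', 'e', 'b']
'e': index 1 in ['d', 'e', 'b'] -> ['e', 'd', 'b']
'b': index 2 in ['e', 'd', 'b'] -> ['b', 'e', 'd']
'b': index 0 in ['b', 'e', 'd'] -> ['b', 'e', 'd']
'e': index 1 in ['b', 'e', 'd'] -> ['e', 'b', 'd']


Output: [0, 0, 2, 2, 1, 1, 1, 2, 0, 1]


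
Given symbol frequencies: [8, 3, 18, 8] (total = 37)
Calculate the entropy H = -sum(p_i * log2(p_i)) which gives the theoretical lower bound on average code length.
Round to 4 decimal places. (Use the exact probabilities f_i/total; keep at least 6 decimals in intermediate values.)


Per-symbol terms -p_i * log2(p_i) with p_i = f_i/37:
  p = 8/37 = 0.216216: log2(p) = -2.209453, -p*log2(p) = 0.477720
  p = 3/37 = 0.081081: log2(p) = -3.624491, -p*log2(p) = 0.293878
  p = 18/37 = 0.486486: log2(p) = -1.039528, -p*log2(p) = 0.505717
  p = 8/37 = 0.216216: log2(p) = -2.209453, -p*log2(p) = 0.477720
H = 0.477720 + 0.293878 + 0.505717 + 0.477720 = 1.755035

H = 1.755 bits/symbol


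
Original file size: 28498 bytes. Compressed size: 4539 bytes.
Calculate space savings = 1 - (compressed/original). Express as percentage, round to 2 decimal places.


ratio = compressed/original = 4539/28498 = 0.159274
savings = 1 - ratio = 1 - 0.159274 = 0.840726
as a percentage: 0.840726 * 100 = 84.07%

Space savings = 1 - 4539/28498 = 84.07%


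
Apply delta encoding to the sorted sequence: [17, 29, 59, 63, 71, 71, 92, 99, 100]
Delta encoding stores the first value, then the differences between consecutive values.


First value: 17
Deltas:
  29 - 17 = 12
  59 - 29 = 30
  63 - 59 = 4
  71 - 63 = 8
  71 - 71 = 0
  92 - 71 = 21
  99 - 92 = 7
  100 - 99 = 1


Delta encoded: [17, 12, 30, 4, 8, 0, 21, 7, 1]


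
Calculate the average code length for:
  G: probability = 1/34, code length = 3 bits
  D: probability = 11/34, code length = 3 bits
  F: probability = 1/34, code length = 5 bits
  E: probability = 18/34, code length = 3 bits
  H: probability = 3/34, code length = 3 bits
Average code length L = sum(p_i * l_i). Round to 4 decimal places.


Weighted contributions p_i * l_i:
  G: (1/34) * 3 = 3/34
  D: (11/34) * 3 = 33/34
  F: (1/34) * 5 = 5/34
  E: (18/34) * 3 = 54/34
  H: (3/34) * 3 = 9/34
Sum = (3 + 33 + 5 + 54 + 9)/34 = 104/34

L = 104/34 = 3.0588 bits/symbol


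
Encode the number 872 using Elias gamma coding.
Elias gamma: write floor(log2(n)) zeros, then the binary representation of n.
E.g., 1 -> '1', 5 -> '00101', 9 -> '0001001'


num_bits = floor(log2(872)) + 1 = 10
leading_zeros = num_bits - 1 = 9
binary(872) = 1101101000

Elias gamma(872) = '000000000' + '1101101000' = 0000000001101101000 (19 bits)


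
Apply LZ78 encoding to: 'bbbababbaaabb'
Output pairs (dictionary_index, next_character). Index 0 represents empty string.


LZ78 encoding steps:
Dictionary: {0: ''}
Step 1: w='' (idx 0), next='b' -> output (0, 'b'), add 'b' as idx 1
Step 2: w='b' (idx 1), next='b' -> output (1, 'b'), add 'bb' as idx 2
Step 3: w='' (idx 0), next='a' -> output (0, 'a'), add 'a' as idx 3
Step 4: w='b' (idx 1), next='a' -> output (1, 'a'), add 'ba' as idx 4
Step 5: w='bb' (idx 2), next='a' -> output (2, 'a'), add 'bba' as idx 5
Step 6: w='a' (idx 3), next='a' -> output (3, 'a'), add 'aa' as idx 6
Step 7: w='bb' (idx 2), end of input -> output (2, '')


Encoded: [(0, 'b'), (1, 'b'), (0, 'a'), (1, 'a'), (2, 'a'), (3, 'a'), (2, '')]


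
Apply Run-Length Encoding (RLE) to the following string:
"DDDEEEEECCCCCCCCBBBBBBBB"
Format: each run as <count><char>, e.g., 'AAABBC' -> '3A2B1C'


Scanning runs left to right:
  i=0: run of 'D' x 3 -> '3D'
  i=3: run of 'E' x 5 -> '5E'
  i=8: run of 'C' x 8 -> '8C'
  i=16: run of 'B' x 8 -> '8B'

RLE = 3D5E8C8B


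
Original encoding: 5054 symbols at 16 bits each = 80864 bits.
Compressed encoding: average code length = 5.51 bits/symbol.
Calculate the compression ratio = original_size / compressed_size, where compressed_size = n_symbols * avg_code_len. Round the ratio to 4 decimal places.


original_size = n_symbols * orig_bits = 5054 * 16 = 80864 bits
compressed_size = n_symbols * avg_code_len = 5054 * 5.51 = 27847.54 bits
ratio = original_size / compressed_size = 80864 / 27847.54 = 2.9038

Compression ratio = 2.9038
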